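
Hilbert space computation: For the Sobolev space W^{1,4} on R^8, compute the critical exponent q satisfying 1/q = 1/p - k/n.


Using the Sobolev embedding formula: 1/q = 1/p - k/n
1/q = 1/4 - 1/8 = 1/8
q = 1/(1/8) = 8

8.0000


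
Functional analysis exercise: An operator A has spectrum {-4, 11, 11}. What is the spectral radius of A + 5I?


Spectrum of A + 5I = {1, 16, 16}
Spectral radius = max |lambda| over the shifted spectrum
= max(1, 16, 16) = 16

16


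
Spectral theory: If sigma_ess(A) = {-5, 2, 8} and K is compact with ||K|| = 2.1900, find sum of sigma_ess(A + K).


By Weyl's theorem, the essential spectrum is invariant under compact perturbations.
sigma_ess(A + K) = sigma_ess(A) = {-5, 2, 8}
Sum = -5 + 2 + 8 = 5

5


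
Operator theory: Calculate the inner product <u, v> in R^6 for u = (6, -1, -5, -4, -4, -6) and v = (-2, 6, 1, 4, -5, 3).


Computing the standard inner product <u, v> = sum u_i * v_i
= 6*-2 + -1*6 + -5*1 + -4*4 + -4*-5 + -6*3
= -12 + -6 + -5 + -16 + 20 + -18
= -37

-37


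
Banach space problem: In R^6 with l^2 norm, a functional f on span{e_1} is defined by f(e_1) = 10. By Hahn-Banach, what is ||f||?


The norm of f is given by ||f|| = sup_{||x||=1} |f(x)|.
On span{e_1}, ||e_1|| = 1, so ||f|| = |f(e_1)| / ||e_1||
= |10| / 1 = 10.0000

10.0000


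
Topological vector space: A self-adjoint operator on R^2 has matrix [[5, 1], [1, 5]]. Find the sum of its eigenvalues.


For a self-adjoint (symmetric) matrix, the eigenvalues are real.
The sum of eigenvalues equals the trace of the matrix.
trace = 5 + 5 = 10

10


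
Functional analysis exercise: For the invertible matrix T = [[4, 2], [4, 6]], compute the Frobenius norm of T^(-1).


det(T) = 4*6 - 2*4 = 16
T^(-1) = (1/16) * [[6, -2], [-4, 4]] = [[0.3750, -0.1250], [-0.2500, 0.2500]]
||T^(-1)||_F^2 = 0.3750^2 + (-0.1250)^2 + (-0.2500)^2 + 0.2500^2 = 0.2812
||T^(-1)||_F = sqrt(0.2812) = 0.5303

0.5303


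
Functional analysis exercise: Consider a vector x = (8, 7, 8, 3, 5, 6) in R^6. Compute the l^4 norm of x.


The l^4 norm = (sum |x_i|^4)^(1/4)
Sum of 4th powers = 4096 + 2401 + 4096 + 81 + 625 + 1296 = 12595
||x||_4 = (12595)^(1/4) = 10.5937

10.5937


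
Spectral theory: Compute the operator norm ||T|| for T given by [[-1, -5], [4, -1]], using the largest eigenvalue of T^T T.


A^T A = [[17, 1], [1, 26]]
trace(A^T A) = 43, det(A^T A) = 441
discriminant = 43^2 - 4*441 = 85
Largest eigenvalue of A^T A = (trace + sqrt(disc))/2 = 26.1098
||T|| = sqrt(26.1098) = 5.1098

5.1098


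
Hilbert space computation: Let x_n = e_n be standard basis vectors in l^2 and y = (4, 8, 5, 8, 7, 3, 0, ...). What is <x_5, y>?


x_5 = e_5 is the standard basis vector with 1 in position 5.
<x_5, y> = y_5 = 7
As n -> infinity, <x_n, y> -> 0, confirming weak convergence of (x_n) to 0.

7


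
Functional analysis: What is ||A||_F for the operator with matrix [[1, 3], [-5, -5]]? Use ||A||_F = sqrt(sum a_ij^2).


||A||_F^2 = sum a_ij^2
= 1^2 + 3^2 + (-5)^2 + (-5)^2
= 1 + 9 + 25 + 25 = 60
||A||_F = sqrt(60) = 7.7460

7.7460


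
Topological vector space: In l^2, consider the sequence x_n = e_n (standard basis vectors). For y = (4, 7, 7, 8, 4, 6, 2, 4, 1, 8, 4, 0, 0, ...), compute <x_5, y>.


x_5 = e_5 is the standard basis vector with 1 in position 5.
<x_5, y> = y_5 = 4
As n -> infinity, <x_n, y> -> 0, confirming weak convergence of (x_n) to 0.

4


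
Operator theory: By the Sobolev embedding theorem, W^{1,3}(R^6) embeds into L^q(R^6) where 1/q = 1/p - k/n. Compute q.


Using the Sobolev embedding formula: 1/q = 1/p - k/n
1/q = 1/3 - 1/6 = 1/6
q = 1/(1/6) = 6

6.0000


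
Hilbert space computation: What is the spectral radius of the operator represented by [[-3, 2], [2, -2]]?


For a 2x2 matrix, eigenvalues satisfy lambda^2 - (trace)*lambda + det = 0
trace = -3 + -2 = -5
det = -3*-2 - 2*2 = 2
discriminant = (-5)^2 - 4*(2) = 17
spectral radius = max |eigenvalue| = 4.5616

4.5616


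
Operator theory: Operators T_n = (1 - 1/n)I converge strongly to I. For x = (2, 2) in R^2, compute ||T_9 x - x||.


T_9 x - x = (1 - 1/9)x - x = -x/9
||x|| = sqrt(8) = 2.8284
||T_9 x - x|| = ||x||/9 = 2.8284/9 = 0.3143

0.3143


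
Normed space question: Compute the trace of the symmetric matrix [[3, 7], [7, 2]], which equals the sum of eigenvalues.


For a self-adjoint (symmetric) matrix, the eigenvalues are real.
The sum of eigenvalues equals the trace of the matrix.
trace = 3 + 2 = 5

5


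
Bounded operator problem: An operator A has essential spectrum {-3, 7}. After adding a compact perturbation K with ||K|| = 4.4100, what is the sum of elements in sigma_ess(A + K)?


By Weyl's theorem, the essential spectrum is invariant under compact perturbations.
sigma_ess(A + K) = sigma_ess(A) = {-3, 7}
Sum = -3 + 7 = 4

4


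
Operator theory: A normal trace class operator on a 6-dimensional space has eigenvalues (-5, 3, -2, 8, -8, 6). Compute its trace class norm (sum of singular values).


For a normal operator, singular values equal |eigenvalues|.
Trace norm = sum |lambda_i| = 5 + 3 + 2 + 8 + 8 + 6
= 32

32


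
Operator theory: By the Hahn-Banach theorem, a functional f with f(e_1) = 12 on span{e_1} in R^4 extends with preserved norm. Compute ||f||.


The norm of f is given by ||f|| = sup_{||x||=1} |f(x)|.
On span{e_1}, ||e_1|| = 1, so ||f|| = |f(e_1)| / ||e_1||
= |12| / 1 = 12.0000

12.0000


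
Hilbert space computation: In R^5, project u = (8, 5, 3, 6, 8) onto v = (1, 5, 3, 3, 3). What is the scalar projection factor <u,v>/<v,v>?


Computing <u,v> = 8*1 + 5*5 + 3*3 + 6*3 + 8*3 = 84
Computing <v,v> = 1^2 + 5^2 + 3^2 + 3^2 + 3^2 = 53
Projection coefficient = 84/53 = 1.5849

1.5849


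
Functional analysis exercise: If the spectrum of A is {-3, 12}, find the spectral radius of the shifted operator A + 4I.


Spectrum of A + 4I = {1, 16}
Spectral radius = max |lambda| over the shifted spectrum
= max(1, 16) = 16

16


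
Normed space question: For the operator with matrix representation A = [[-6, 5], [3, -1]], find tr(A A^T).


trace(A * A^T) = sum of squares of all entries
= (-6)^2 + 5^2 + 3^2 + (-1)^2
= 36 + 25 + 9 + 1
= 71

71


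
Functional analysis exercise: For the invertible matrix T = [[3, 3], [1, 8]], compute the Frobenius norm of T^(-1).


det(T) = 3*8 - 3*1 = 21
T^(-1) = (1/21) * [[8, -3], [-1, 3]] = [[0.3810, -0.1429], [-0.0476, 0.1429]]
||T^(-1)||_F^2 = 0.3810^2 + (-0.1429)^2 + (-0.0476)^2 + 0.1429^2 = 0.1882
||T^(-1)||_F = sqrt(0.1882) = 0.4338

0.4338


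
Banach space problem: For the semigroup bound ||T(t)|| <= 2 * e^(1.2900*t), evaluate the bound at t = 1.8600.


||T(1.8600)|| <= 2 * exp(1.2900 * 1.8600)
= 2 * exp(2.3994)
= 2 * 11.0166
= 22.0331

22.0331


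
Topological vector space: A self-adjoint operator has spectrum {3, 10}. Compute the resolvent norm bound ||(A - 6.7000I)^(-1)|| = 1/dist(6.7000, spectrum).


dist(6.7000, {3, 10}) = min(|6.7000 - 3|, |6.7000 - 10|)
= min(3.7000, 3.3000) = 3.3000
Resolvent bound = 1/3.3000 = 0.3030

0.3030


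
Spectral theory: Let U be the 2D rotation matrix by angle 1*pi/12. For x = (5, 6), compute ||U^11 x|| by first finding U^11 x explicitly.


U is a rotation by theta = 1*pi/12
U^11 = rotation by 11*theta = 11*pi/12
cos(11*pi/12) = -0.9659, sin(11*pi/12) = 0.2588
U^11 x = (-0.9659 * 5 - 0.2588 * 6, 0.2588 * 5 + -0.9659 * 6)
= (-6.3825, -4.5015)
||U^11 x|| = sqrt((-6.3825)^2 + (-4.5015)^2) = sqrt(61.0000) = 7.8102

7.8102


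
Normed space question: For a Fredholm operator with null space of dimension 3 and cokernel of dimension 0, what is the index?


The Fredholm index is defined as ind(T) = dim(ker T) - dim(coker T)
= 3 - 0
= 3

3


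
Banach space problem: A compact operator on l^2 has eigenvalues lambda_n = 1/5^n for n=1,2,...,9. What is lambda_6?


The eigenvalue formula gives lambda_6 = 1/5^6
= 1/15625
= 6.4000e-05

6.4000e-05


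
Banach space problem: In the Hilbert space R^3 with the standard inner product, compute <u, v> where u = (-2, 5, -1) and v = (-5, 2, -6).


Computing the standard inner product <u, v> = sum u_i * v_i
= -2*-5 + 5*2 + -1*-6
= 10 + 10 + 6
= 26

26


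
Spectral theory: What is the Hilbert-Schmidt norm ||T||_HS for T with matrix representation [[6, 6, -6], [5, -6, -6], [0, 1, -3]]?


The Hilbert-Schmidt norm is sqrt(sum of squares of all entries).
Sum of squares = 6^2 + 6^2 + (-6)^2 + 5^2 + (-6)^2 + (-6)^2 + 0^2 + 1^2 + (-3)^2
= 36 + 36 + 36 + 25 + 36 + 36 + 0 + 1 + 9 = 215
||T||_HS = sqrt(215) = 14.6629

14.6629


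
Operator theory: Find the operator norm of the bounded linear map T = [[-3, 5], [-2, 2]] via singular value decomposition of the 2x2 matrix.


A^T A = [[13, -19], [-19, 29]]
trace(A^T A) = 42, det(A^T A) = 16
discriminant = 42^2 - 4*16 = 1700
Largest eigenvalue of A^T A = (trace + sqrt(disc))/2 = 41.6155
||T|| = sqrt(41.6155) = 6.4510

6.4510


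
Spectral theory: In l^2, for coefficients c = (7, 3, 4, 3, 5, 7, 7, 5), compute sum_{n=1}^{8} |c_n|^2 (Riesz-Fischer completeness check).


sum |c_n|^2 = 7^2 + 3^2 + 4^2 + 3^2 + 5^2 + 7^2 + 7^2 + 5^2
= 49 + 9 + 16 + 9 + 25 + 49 + 49 + 25
= 231

231


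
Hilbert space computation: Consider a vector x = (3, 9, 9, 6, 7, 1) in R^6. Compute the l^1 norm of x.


The l^1 norm equals the sum of absolute values of all components.
||x||_1 = 3 + 9 + 9 + 6 + 7 + 1
= 35

35.0000


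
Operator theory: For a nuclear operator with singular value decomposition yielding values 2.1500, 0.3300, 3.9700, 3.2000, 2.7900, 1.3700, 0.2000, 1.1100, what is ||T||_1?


The nuclear norm is the sum of all singular values.
||T||_1 = 2.1500 + 0.3300 + 3.9700 + 3.2000 + 2.7900 + 1.3700 + 0.2000 + 1.1100
= 15.1200

15.1200


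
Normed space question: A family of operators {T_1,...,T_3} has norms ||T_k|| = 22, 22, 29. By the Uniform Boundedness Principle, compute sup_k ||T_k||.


By the Uniform Boundedness Principle, the supremum of norms is finite.
sup_k ||T_k|| = max(22, 22, 29) = 29

29


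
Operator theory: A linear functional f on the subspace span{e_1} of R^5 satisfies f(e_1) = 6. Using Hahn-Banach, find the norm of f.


The norm of f is given by ||f|| = sup_{||x||=1} |f(x)|.
On span{e_1}, ||e_1|| = 1, so ||f|| = |f(e_1)| / ||e_1||
= |6| / 1 = 6.0000

6.0000


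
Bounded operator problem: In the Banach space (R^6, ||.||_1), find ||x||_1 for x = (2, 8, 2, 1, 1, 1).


The l^1 norm equals the sum of absolute values of all components.
||x||_1 = 2 + 8 + 2 + 1 + 1 + 1
= 15

15.0000


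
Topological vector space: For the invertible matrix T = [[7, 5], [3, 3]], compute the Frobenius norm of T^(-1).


det(T) = 7*3 - 5*3 = 6
T^(-1) = (1/6) * [[3, -5], [-3, 7]] = [[0.5000, -0.8333], [-0.5000, 1.1667]]
||T^(-1)||_F^2 = 0.5000^2 + (-0.8333)^2 + (-0.5000)^2 + 1.1667^2 = 2.5556
||T^(-1)||_F = sqrt(2.5556) = 1.5986

1.5986


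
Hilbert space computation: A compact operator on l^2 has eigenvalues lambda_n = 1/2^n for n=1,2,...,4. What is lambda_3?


The eigenvalue formula gives lambda_3 = 1/2^3
= 1/8
= 0.1250

0.1250


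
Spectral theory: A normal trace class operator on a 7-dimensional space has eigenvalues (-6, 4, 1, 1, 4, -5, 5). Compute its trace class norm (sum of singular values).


For a normal operator, singular values equal |eigenvalues|.
Trace norm = sum |lambda_i| = 6 + 4 + 1 + 1 + 4 + 5 + 5
= 26

26


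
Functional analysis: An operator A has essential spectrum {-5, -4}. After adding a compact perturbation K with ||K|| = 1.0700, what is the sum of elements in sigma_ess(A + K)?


By Weyl's theorem, the essential spectrum is invariant under compact perturbations.
sigma_ess(A + K) = sigma_ess(A) = {-5, -4}
Sum = -5 + -4 = -9

-9


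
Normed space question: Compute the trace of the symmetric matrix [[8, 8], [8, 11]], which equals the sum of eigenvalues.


For a self-adjoint (symmetric) matrix, the eigenvalues are real.
The sum of eigenvalues equals the trace of the matrix.
trace = 8 + 11 = 19

19


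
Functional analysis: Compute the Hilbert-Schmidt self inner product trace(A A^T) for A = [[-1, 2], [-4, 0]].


trace(A * A^T) = sum of squares of all entries
= (-1)^2 + 2^2 + (-4)^2 + 0^2
= 1 + 4 + 16 + 0
= 21

21


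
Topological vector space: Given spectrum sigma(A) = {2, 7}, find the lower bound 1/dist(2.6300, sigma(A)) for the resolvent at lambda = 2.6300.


dist(2.6300, {2, 7}) = min(|2.6300 - 2|, |2.6300 - 7|)
= min(0.6300, 4.3700) = 0.6300
Resolvent bound = 1/0.6300 = 1.5873

1.5873


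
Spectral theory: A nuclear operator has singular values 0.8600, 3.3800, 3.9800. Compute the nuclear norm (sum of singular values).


The nuclear norm is the sum of all singular values.
||T||_1 = 0.8600 + 3.3800 + 3.9800
= 8.2200

8.2200


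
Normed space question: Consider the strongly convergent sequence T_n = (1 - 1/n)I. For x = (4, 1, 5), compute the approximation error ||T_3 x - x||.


T_3 x - x = (1 - 1/3)x - x = -x/3
||x|| = sqrt(42) = 6.4807
||T_3 x - x|| = ||x||/3 = 6.4807/3 = 2.1602

2.1602


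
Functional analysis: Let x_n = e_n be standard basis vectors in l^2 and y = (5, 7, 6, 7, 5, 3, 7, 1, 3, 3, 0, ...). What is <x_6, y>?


x_6 = e_6 is the standard basis vector with 1 in position 6.
<x_6, y> = y_6 = 3
As n -> infinity, <x_n, y> -> 0, confirming weak convergence of (x_n) to 0.

3


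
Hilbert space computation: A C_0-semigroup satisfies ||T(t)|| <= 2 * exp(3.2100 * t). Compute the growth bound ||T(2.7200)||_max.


||T(2.7200)|| <= 2 * exp(3.2100 * 2.7200)
= 2 * exp(8.7312)
= 2 * 6193.1554
= 12386.3109

12386.3109


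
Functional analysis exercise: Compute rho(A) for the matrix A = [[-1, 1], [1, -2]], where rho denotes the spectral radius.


For a 2x2 matrix, eigenvalues satisfy lambda^2 - (trace)*lambda + det = 0
trace = -1 + -2 = -3
det = -1*-2 - 1*1 = 1
discriminant = (-3)^2 - 4*(1) = 5
spectral radius = max |eigenvalue| = 2.6180

2.6180


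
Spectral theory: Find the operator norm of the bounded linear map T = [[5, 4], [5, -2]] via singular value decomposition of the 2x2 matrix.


A^T A = [[50, 10], [10, 20]]
trace(A^T A) = 70, det(A^T A) = 900
discriminant = 70^2 - 4*900 = 1300
Largest eigenvalue of A^T A = (trace + sqrt(disc))/2 = 53.0278
||T|| = sqrt(53.0278) = 7.2820

7.2820


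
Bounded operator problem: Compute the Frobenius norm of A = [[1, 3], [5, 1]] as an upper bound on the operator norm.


||A||_F^2 = sum a_ij^2
= 1^2 + 3^2 + 5^2 + 1^2
= 1 + 9 + 25 + 1 = 36
||A||_F = sqrt(36) = 6.0000

6.0000


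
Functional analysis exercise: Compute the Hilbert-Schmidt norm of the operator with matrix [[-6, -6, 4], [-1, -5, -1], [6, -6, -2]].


The Hilbert-Schmidt norm is sqrt(sum of squares of all entries).
Sum of squares = (-6)^2 + (-6)^2 + 4^2 + (-1)^2 + (-5)^2 + (-1)^2 + 6^2 + (-6)^2 + (-2)^2
= 36 + 36 + 16 + 1 + 25 + 1 + 36 + 36 + 4 = 191
||T||_HS = sqrt(191) = 13.8203

13.8203


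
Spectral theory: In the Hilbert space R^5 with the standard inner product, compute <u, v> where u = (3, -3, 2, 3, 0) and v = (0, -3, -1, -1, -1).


Computing the standard inner product <u, v> = sum u_i * v_i
= 3*0 + -3*-3 + 2*-1 + 3*-1 + 0*-1
= 0 + 9 + -2 + -3 + 0
= 4

4


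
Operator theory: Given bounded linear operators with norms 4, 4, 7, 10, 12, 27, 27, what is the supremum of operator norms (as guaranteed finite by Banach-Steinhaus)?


By the Uniform Boundedness Principle, the supremum of norms is finite.
sup_k ||T_k|| = max(4, 4, 7, 10, 12, 27, 27) = 27

27


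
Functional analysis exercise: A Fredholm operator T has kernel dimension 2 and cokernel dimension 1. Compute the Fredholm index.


The Fredholm index is defined as ind(T) = dim(ker T) - dim(coker T)
= 2 - 1
= 1

1


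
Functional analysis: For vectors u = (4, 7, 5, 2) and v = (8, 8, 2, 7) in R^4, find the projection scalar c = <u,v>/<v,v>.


Computing <u,v> = 4*8 + 7*8 + 5*2 + 2*7 = 112
Computing <v,v> = 8^2 + 8^2 + 2^2 + 7^2 = 181
Projection coefficient = 112/181 = 0.6188

0.6188


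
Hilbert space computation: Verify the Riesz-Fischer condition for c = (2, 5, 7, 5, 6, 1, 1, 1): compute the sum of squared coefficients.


sum |c_n|^2 = 2^2 + 5^2 + 7^2 + 5^2 + 6^2 + 1^2 + 1^2 + 1^2
= 4 + 25 + 49 + 25 + 36 + 1 + 1 + 1
= 142

142


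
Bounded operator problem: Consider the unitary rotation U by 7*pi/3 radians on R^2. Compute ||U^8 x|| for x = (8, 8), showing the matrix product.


U is a rotation by theta = 7*pi/3
U^8 = rotation by 8*theta = 56*pi/3 = 2*pi/3 (mod 2*pi)
cos(2*pi/3) = -0.5000, sin(2*pi/3) = 0.8660
U^8 x = (-0.5000 * 8 - 0.8660 * 8, 0.8660 * 8 + -0.5000 * 8)
= (-10.9282, 2.9282)
||U^8 x|| = sqrt((-10.9282)^2 + 2.9282^2) = sqrt(128.0000) = 11.3137

11.3137


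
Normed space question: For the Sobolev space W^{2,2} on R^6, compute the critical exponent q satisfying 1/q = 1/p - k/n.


Using the Sobolev embedding formula: 1/q = 1/p - k/n
1/q = 1/2 - 2/6 = 1/6
q = 1/(1/6) = 6

6.0000


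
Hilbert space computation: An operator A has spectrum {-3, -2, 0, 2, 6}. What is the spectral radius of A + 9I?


Spectrum of A + 9I = {6, 7, 9, 11, 15}
Spectral radius = max |lambda| over the shifted spectrum
= max(6, 7, 9, 11, 15) = 15

15


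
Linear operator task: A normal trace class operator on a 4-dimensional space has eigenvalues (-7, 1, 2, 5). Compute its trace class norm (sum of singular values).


For a normal operator, singular values equal |eigenvalues|.
Trace norm = sum |lambda_i| = 7 + 1 + 2 + 5
= 15

15


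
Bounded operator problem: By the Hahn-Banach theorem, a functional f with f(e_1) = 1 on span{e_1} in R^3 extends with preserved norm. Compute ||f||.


The norm of f is given by ||f|| = sup_{||x||=1} |f(x)|.
On span{e_1}, ||e_1|| = 1, so ||f|| = |f(e_1)| / ||e_1||
= |1| / 1 = 1.0000

1.0000


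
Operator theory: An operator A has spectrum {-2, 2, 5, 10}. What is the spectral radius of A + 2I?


Spectrum of A + 2I = {0, 4, 7, 12}
Spectral radius = max |lambda| over the shifted spectrum
= max(0, 4, 7, 12) = 12

12


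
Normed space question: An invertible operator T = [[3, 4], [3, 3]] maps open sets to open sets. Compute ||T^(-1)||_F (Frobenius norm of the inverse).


det(T) = 3*3 - 4*3 = -3
T^(-1) = (1/-3) * [[3, -4], [-3, 3]] = [[-1.0000, 1.3333], [1.0000, -1.0000]]
||T^(-1)||_F^2 = (-1.0000)^2 + 1.3333^2 + 1.0000^2 + (-1.0000)^2 = 4.7778
||T^(-1)||_F = sqrt(4.7778) = 2.1858

2.1858


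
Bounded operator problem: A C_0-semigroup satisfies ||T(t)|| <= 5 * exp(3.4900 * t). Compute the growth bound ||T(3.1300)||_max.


||T(3.1300)|| <= 5 * exp(3.4900 * 3.1300)
= 5 * exp(10.9237)
= 5 * 55475.6797
= 277378.3985

277378.3985


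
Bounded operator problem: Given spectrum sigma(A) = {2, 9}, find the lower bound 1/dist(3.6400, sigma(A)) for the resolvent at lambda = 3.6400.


dist(3.6400, {2, 9}) = min(|3.6400 - 2|, |3.6400 - 9|)
= min(1.6400, 5.3600) = 1.6400
Resolvent bound = 1/1.6400 = 0.6098

0.6098


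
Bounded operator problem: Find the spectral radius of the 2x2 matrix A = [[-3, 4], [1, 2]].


For a 2x2 matrix, eigenvalues satisfy lambda^2 - (trace)*lambda + det = 0
trace = -3 + 2 = -1
det = -3*2 - 4*1 = -10
discriminant = (-1)^2 - 4*(-10) = 41
spectral radius = max |eigenvalue| = 3.7016

3.7016


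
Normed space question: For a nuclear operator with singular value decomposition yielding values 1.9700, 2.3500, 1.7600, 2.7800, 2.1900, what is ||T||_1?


The nuclear norm is the sum of all singular values.
||T||_1 = 1.9700 + 2.3500 + 1.7600 + 2.7800 + 2.1900
= 11.0500

11.0500


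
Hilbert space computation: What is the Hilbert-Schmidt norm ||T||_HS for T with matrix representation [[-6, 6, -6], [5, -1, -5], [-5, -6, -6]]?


The Hilbert-Schmidt norm is sqrt(sum of squares of all entries).
Sum of squares = (-6)^2 + 6^2 + (-6)^2 + 5^2 + (-1)^2 + (-5)^2 + (-5)^2 + (-6)^2 + (-6)^2
= 36 + 36 + 36 + 25 + 1 + 25 + 25 + 36 + 36 = 256
||T||_HS = sqrt(256) = 16.0000

16.0000


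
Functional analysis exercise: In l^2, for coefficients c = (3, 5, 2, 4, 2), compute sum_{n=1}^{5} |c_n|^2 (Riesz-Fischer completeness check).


sum |c_n|^2 = 3^2 + 5^2 + 2^2 + 4^2 + 2^2
= 9 + 25 + 4 + 16 + 4
= 58

58


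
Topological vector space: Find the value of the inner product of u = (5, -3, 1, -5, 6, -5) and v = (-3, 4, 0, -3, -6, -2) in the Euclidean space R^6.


Computing the standard inner product <u, v> = sum u_i * v_i
= 5*-3 + -3*4 + 1*0 + -5*-3 + 6*-6 + -5*-2
= -15 + -12 + 0 + 15 + -36 + 10
= -38

-38


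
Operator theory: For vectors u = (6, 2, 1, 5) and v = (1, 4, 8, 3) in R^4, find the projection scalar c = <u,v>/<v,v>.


Computing <u,v> = 6*1 + 2*4 + 1*8 + 5*3 = 37
Computing <v,v> = 1^2 + 4^2 + 8^2 + 3^2 = 90
Projection coefficient = 37/90 = 0.4111

0.4111


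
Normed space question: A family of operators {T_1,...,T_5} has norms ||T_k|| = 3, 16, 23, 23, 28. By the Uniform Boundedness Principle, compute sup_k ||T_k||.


By the Uniform Boundedness Principle, the supremum of norms is finite.
sup_k ||T_k|| = max(3, 16, 23, 23, 28) = 28

28


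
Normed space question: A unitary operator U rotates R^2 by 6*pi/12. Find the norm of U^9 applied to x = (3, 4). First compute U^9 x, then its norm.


U is a rotation by theta = 6*pi/12
U^9 = rotation by 9*theta = 54*pi/12 = 6*pi/12 (mod 2*pi)
cos(6*pi/12) = 0.0000, sin(6*pi/12) = 1.0000
U^9 x = (0.0000 * 3 - 1.0000 * 4, 1.0000 * 3 + 0.0000 * 4)
= (-4.0000, 3.0000)
||U^9 x|| = sqrt((-4.0000)^2 + 3.0000^2) = sqrt(25.0000) = 5.0000

5.0000


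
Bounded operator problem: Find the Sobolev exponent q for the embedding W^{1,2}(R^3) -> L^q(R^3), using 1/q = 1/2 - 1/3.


Using the Sobolev embedding formula: 1/q = 1/p - k/n
1/q = 1/2 - 1/3 = 1/6
q = 1/(1/6) = 6

6.0000


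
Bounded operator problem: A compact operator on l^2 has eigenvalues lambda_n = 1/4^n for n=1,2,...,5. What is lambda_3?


The eigenvalue formula gives lambda_3 = 1/4^3
= 1/64
= 0.0156

0.0156


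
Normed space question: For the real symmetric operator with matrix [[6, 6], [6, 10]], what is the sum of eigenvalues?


For a self-adjoint (symmetric) matrix, the eigenvalues are real.
The sum of eigenvalues equals the trace of the matrix.
trace = 6 + 10 = 16

16


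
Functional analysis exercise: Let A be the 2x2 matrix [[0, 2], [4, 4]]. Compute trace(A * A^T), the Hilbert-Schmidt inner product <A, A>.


trace(A * A^T) = sum of squares of all entries
= 0^2 + 2^2 + 4^2 + 4^2
= 0 + 4 + 16 + 16
= 36

36


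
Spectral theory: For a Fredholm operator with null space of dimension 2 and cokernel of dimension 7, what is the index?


The Fredholm index is defined as ind(T) = dim(ker T) - dim(coker T)
= 2 - 7
= -5

-5


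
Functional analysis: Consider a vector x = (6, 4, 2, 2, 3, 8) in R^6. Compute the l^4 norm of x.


The l^4 norm = (sum |x_i|^4)^(1/4)
Sum of 4th powers = 1296 + 256 + 16 + 16 + 81 + 4096 = 5761
||x||_4 = (5761)^(1/4) = 8.7121

8.7121


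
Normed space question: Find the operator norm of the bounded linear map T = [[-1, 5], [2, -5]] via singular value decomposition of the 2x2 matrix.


A^T A = [[5, -15], [-15, 50]]
trace(A^T A) = 55, det(A^T A) = 25
discriminant = 55^2 - 4*25 = 2925
Largest eigenvalue of A^T A = (trace + sqrt(disc))/2 = 54.5416
||T|| = sqrt(54.5416) = 7.3852

7.3852


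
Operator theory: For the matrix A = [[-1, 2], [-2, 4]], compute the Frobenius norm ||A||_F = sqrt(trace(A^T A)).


||A||_F^2 = sum a_ij^2
= (-1)^2 + 2^2 + (-2)^2 + 4^2
= 1 + 4 + 4 + 16 = 25
||A||_F = sqrt(25) = 5.0000

5.0000


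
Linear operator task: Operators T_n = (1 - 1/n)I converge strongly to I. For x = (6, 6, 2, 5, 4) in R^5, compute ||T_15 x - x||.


T_15 x - x = (1 - 1/15)x - x = -x/15
||x|| = sqrt(117) = 10.8167
||T_15 x - x|| = ||x||/15 = 10.8167/15 = 0.7211

0.7211


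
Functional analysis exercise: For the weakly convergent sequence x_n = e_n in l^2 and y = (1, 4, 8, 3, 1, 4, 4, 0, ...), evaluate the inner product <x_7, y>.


x_7 = e_7 is the standard basis vector with 1 in position 7.
<x_7, y> = y_7 = 4
As n -> infinity, <x_n, y> -> 0, confirming weak convergence of (x_n) to 0.

4


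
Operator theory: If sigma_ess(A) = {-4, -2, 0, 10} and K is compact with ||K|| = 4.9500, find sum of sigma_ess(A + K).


By Weyl's theorem, the essential spectrum is invariant under compact perturbations.
sigma_ess(A + K) = sigma_ess(A) = {-4, -2, 0, 10}
Sum = -4 + -2 + 0 + 10 = 4

4


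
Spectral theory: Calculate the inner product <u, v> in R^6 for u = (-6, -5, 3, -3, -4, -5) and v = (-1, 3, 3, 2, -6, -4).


Computing the standard inner product <u, v> = sum u_i * v_i
= -6*-1 + -5*3 + 3*3 + -3*2 + -4*-6 + -5*-4
= 6 + -15 + 9 + -6 + 24 + 20
= 38

38


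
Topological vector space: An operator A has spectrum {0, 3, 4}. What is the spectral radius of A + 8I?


Spectrum of A + 8I = {8, 11, 12}
Spectral radius = max |lambda| over the shifted spectrum
= max(8, 11, 12) = 12

12


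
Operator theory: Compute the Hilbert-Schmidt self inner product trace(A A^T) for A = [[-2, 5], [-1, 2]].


trace(A * A^T) = sum of squares of all entries
= (-2)^2 + 5^2 + (-1)^2 + 2^2
= 4 + 25 + 1 + 4
= 34

34


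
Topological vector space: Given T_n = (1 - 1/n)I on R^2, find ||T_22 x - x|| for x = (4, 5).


T_22 x - x = (1 - 1/22)x - x = -x/22
||x|| = sqrt(41) = 6.4031
||T_22 x - x|| = ||x||/22 = 6.4031/22 = 0.2911

0.2911


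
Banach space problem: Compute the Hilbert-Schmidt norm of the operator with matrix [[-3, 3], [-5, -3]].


The Hilbert-Schmidt norm is sqrt(sum of squares of all entries).
Sum of squares = (-3)^2 + 3^2 + (-5)^2 + (-3)^2
= 9 + 9 + 25 + 9 = 52
||T||_HS = sqrt(52) = 7.2111

7.2111


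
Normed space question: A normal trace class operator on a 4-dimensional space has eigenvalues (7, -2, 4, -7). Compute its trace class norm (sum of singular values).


For a normal operator, singular values equal |eigenvalues|.
Trace norm = sum |lambda_i| = 7 + 2 + 4 + 7
= 20

20


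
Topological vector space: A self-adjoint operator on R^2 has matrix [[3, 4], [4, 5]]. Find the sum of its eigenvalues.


For a self-adjoint (symmetric) matrix, the eigenvalues are real.
The sum of eigenvalues equals the trace of the matrix.
trace = 3 + 5 = 8

8


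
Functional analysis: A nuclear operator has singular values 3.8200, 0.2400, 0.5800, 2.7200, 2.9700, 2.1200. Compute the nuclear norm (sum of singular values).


The nuclear norm is the sum of all singular values.
||T||_1 = 3.8200 + 0.2400 + 0.5800 + 2.7200 + 2.9700 + 2.1200
= 12.4500

12.4500


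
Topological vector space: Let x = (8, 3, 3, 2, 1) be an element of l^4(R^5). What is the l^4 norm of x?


The l^4 norm = (sum |x_i|^4)^(1/4)
Sum of 4th powers = 4096 + 81 + 81 + 16 + 1 = 4275
||x||_4 = (4275)^(1/4) = 8.0860

8.0860


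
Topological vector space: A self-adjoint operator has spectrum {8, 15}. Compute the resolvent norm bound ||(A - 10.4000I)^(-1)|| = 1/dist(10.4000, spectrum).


dist(10.4000, {8, 15}) = min(|10.4000 - 8|, |10.4000 - 15|)
= min(2.4000, 4.6000) = 2.4000
Resolvent bound = 1/2.4000 = 0.4167

0.4167


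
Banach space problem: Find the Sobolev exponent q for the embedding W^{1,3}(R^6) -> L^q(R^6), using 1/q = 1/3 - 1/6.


Using the Sobolev embedding formula: 1/q = 1/p - k/n
1/q = 1/3 - 1/6 = 1/6
q = 1/(1/6) = 6

6.0000


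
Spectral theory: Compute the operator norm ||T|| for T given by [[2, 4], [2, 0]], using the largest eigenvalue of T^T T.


A^T A = [[8, 8], [8, 16]]
trace(A^T A) = 24, det(A^T A) = 64
discriminant = 24^2 - 4*64 = 320
Largest eigenvalue of A^T A = (trace + sqrt(disc))/2 = 20.9443
||T|| = sqrt(20.9443) = 4.5765

4.5765


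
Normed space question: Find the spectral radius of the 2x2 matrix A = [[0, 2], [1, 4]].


For a 2x2 matrix, eigenvalues satisfy lambda^2 - (trace)*lambda + det = 0
trace = 0 + 4 = 4
det = 0*4 - 2*1 = -2
discriminant = 4^2 - 4*(-2) = 24
spectral radius = max |eigenvalue| = 4.4495

4.4495


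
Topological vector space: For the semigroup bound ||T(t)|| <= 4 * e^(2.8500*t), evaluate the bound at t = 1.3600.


||T(1.3600)|| <= 4 * exp(2.8500 * 1.3600)
= 4 * exp(3.8760)
= 4 * 48.2309
= 192.9236

192.9236


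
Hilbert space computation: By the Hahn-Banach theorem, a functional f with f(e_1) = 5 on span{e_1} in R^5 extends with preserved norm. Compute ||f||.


The norm of f is given by ||f|| = sup_{||x||=1} |f(x)|.
On span{e_1}, ||e_1|| = 1, so ||f|| = |f(e_1)| / ||e_1||
= |5| / 1 = 5.0000

5.0000


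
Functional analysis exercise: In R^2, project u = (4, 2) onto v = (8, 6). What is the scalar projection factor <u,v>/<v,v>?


Computing <u,v> = 4*8 + 2*6 = 44
Computing <v,v> = 8^2 + 6^2 = 100
Projection coefficient = 44/100 = 0.4400

0.4400


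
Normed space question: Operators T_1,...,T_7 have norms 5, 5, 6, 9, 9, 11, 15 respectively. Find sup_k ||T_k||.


By the Uniform Boundedness Principle, the supremum of norms is finite.
sup_k ||T_k|| = max(5, 5, 6, 9, 9, 11, 15) = 15

15


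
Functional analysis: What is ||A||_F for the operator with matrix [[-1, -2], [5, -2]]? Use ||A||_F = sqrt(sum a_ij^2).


||A||_F^2 = sum a_ij^2
= (-1)^2 + (-2)^2 + 5^2 + (-2)^2
= 1 + 4 + 25 + 4 = 34
||A||_F = sqrt(34) = 5.8310

5.8310


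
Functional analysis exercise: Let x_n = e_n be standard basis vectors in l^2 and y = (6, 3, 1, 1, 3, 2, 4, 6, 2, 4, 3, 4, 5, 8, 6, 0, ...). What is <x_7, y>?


x_7 = e_7 is the standard basis vector with 1 in position 7.
<x_7, y> = y_7 = 4
As n -> infinity, <x_n, y> -> 0, confirming weak convergence of (x_n) to 0.

4


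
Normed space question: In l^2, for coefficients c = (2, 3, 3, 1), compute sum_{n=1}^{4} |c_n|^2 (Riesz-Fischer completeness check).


sum |c_n|^2 = 2^2 + 3^2 + 3^2 + 1^2
= 4 + 9 + 9 + 1
= 23

23


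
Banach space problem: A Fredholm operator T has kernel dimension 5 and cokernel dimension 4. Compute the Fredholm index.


The Fredholm index is defined as ind(T) = dim(ker T) - dim(coker T)
= 5 - 4
= 1

1


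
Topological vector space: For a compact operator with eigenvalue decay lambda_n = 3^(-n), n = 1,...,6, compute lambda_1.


The eigenvalue formula gives lambda_1 = 1/3^1
= 1/3
= 0.3333

0.3333


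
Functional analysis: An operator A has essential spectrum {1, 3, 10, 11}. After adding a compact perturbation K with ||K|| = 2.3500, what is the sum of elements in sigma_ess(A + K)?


By Weyl's theorem, the essential spectrum is invariant under compact perturbations.
sigma_ess(A + K) = sigma_ess(A) = {1, 3, 10, 11}
Sum = 1 + 3 + 10 + 11 = 25

25


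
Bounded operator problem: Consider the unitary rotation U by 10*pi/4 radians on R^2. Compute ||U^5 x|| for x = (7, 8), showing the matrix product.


U is a rotation by theta = 10*pi/4
U^5 = rotation by 5*theta = 50*pi/4 = 2*pi/4 (mod 2*pi)
cos(2*pi/4) = 0.0000, sin(2*pi/4) = 1.0000
U^5 x = (0.0000 * 7 - 1.0000 * 8, 1.0000 * 7 + 0.0000 * 8)
= (-8.0000, 7.0000)
||U^5 x|| = sqrt((-8.0000)^2 + 7.0000^2) = sqrt(113.0000) = 10.6301

10.6301


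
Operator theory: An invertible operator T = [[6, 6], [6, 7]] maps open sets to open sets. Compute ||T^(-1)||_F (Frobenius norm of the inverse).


det(T) = 6*7 - 6*6 = 6
T^(-1) = (1/6) * [[7, -6], [-6, 6]] = [[1.1667, -1.0000], [-1.0000, 1.0000]]
||T^(-1)||_F^2 = 1.1667^2 + (-1.0000)^2 + (-1.0000)^2 + 1.0000^2 = 4.3611
||T^(-1)||_F = sqrt(4.3611) = 2.0883

2.0883


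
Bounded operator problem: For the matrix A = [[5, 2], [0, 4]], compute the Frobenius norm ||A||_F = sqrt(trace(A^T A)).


||A||_F^2 = sum a_ij^2
= 5^2 + 2^2 + 0^2 + 4^2
= 25 + 4 + 0 + 16 = 45
||A||_F = sqrt(45) = 6.7082

6.7082


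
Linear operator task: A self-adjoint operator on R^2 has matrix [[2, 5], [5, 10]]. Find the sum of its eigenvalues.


For a self-adjoint (symmetric) matrix, the eigenvalues are real.
The sum of eigenvalues equals the trace of the matrix.
trace = 2 + 10 = 12

12


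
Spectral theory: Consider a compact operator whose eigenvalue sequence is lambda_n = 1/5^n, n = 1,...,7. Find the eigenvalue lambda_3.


The eigenvalue formula gives lambda_3 = 1/5^3
= 1/125
= 0.0080

0.0080


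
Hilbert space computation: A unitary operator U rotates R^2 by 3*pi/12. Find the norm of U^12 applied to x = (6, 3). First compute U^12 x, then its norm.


U is a rotation by theta = 3*pi/12
U^12 = rotation by 12*theta = 36*pi/12 = 12*pi/12 (mod 2*pi)
cos(12*pi/12) = -1.0000, sin(12*pi/12) = 0.0000
U^12 x = (-1.0000 * 6 - 0.0000 * 3, 0.0000 * 6 + -1.0000 * 3)
= (-6.0000, -3.0000)
||U^12 x|| = sqrt((-6.0000)^2 + (-3.0000)^2) = sqrt(45.0000) = 6.7082

6.7082


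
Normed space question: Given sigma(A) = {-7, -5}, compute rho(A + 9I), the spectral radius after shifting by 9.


Spectrum of A + 9I = {2, 4}
Spectral radius = max |lambda| over the shifted spectrum
= max(2, 4) = 4

4


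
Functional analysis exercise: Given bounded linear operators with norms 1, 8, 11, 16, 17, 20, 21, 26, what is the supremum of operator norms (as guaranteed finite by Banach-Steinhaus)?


By the Uniform Boundedness Principle, the supremum of norms is finite.
sup_k ||T_k|| = max(1, 8, 11, 16, 17, 20, 21, 26) = 26

26


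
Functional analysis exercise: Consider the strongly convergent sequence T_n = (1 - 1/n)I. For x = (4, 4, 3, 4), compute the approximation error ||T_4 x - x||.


T_4 x - x = (1 - 1/4)x - x = -x/4
||x|| = sqrt(57) = 7.5498
||T_4 x - x|| = ||x||/4 = 7.5498/4 = 1.8875

1.8875


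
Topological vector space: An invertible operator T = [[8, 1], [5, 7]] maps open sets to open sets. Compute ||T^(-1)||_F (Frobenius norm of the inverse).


det(T) = 8*7 - 1*5 = 51
T^(-1) = (1/51) * [[7, -1], [-5, 8]] = [[0.1373, -0.0196], [-0.0980, 0.1569]]
||T^(-1)||_F^2 = 0.1373^2 + (-0.0196)^2 + (-0.0980)^2 + 0.1569^2 = 0.0534
||T^(-1)||_F = sqrt(0.0534) = 0.2312

0.2312


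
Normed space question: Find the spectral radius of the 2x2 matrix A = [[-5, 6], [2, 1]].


For a 2x2 matrix, eigenvalues satisfy lambda^2 - (trace)*lambda + det = 0
trace = -5 + 1 = -4
det = -5*1 - 6*2 = -17
discriminant = (-4)^2 - 4*(-17) = 84
spectral radius = max |eigenvalue| = 6.5826

6.5826


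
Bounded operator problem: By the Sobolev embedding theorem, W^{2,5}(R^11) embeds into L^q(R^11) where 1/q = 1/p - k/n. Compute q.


Using the Sobolev embedding formula: 1/q = 1/p - k/n
1/q = 1/5 - 2/11 = 1/55
q = 1/(1/55) = 55

55.0000


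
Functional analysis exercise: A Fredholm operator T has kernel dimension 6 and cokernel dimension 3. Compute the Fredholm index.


The Fredholm index is defined as ind(T) = dim(ker T) - dim(coker T)
= 6 - 3
= 3

3


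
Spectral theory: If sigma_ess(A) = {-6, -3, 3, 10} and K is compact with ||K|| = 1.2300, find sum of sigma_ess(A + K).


By Weyl's theorem, the essential spectrum is invariant under compact perturbations.
sigma_ess(A + K) = sigma_ess(A) = {-6, -3, 3, 10}
Sum = -6 + -3 + 3 + 10 = 4

4


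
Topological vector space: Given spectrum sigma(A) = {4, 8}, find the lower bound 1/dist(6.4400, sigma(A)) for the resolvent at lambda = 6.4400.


dist(6.4400, {4, 8}) = min(|6.4400 - 4|, |6.4400 - 8|)
= min(2.4400, 1.5600) = 1.5600
Resolvent bound = 1/1.5600 = 0.6410

0.6410


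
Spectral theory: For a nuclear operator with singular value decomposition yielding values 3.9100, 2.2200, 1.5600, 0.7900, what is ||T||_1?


The nuclear norm is the sum of all singular values.
||T||_1 = 3.9100 + 2.2200 + 1.5600 + 0.7900
= 8.4800

8.4800


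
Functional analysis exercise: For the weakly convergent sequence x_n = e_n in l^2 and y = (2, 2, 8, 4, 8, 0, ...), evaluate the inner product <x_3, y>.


x_3 = e_3 is the standard basis vector with 1 in position 3.
<x_3, y> = y_3 = 8
As n -> infinity, <x_n, y> -> 0, confirming weak convergence of (x_n) to 0.

8


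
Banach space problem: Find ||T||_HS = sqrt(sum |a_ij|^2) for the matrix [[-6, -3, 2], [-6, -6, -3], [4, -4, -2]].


The Hilbert-Schmidt norm is sqrt(sum of squares of all entries).
Sum of squares = (-6)^2 + (-3)^2 + 2^2 + (-6)^2 + (-6)^2 + (-3)^2 + 4^2 + (-4)^2 + (-2)^2
= 36 + 9 + 4 + 36 + 36 + 9 + 16 + 16 + 4 = 166
||T||_HS = sqrt(166) = 12.8841

12.8841


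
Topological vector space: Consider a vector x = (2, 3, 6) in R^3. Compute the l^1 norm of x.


The l^1 norm equals the sum of absolute values of all components.
||x||_1 = 2 + 3 + 6
= 11

11.0000


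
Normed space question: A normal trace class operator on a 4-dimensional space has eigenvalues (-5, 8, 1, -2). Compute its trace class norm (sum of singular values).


For a normal operator, singular values equal |eigenvalues|.
Trace norm = sum |lambda_i| = 5 + 8 + 1 + 2
= 16

16


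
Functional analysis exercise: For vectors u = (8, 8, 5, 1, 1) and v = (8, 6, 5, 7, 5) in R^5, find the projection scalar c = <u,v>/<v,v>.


Computing <u,v> = 8*8 + 8*6 + 5*5 + 1*7 + 1*5 = 149
Computing <v,v> = 8^2 + 6^2 + 5^2 + 7^2 + 5^2 = 199
Projection coefficient = 149/199 = 0.7487

0.7487


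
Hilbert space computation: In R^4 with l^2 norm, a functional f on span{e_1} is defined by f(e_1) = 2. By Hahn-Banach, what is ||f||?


The norm of f is given by ||f|| = sup_{||x||=1} |f(x)|.
On span{e_1}, ||e_1|| = 1, so ||f|| = |f(e_1)| / ||e_1||
= |2| / 1 = 2.0000

2.0000


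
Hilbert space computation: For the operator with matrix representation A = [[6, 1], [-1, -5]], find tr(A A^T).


trace(A * A^T) = sum of squares of all entries
= 6^2 + 1^2 + (-1)^2 + (-5)^2
= 36 + 1 + 1 + 25
= 63

63


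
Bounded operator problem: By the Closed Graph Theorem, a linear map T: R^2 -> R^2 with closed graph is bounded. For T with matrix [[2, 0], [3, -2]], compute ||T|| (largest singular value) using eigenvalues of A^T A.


A^T A = [[13, -6], [-6, 4]]
trace(A^T A) = 17, det(A^T A) = 16
discriminant = 17^2 - 4*16 = 225
Largest eigenvalue of A^T A = (trace + sqrt(disc))/2 = 16.0000
||T|| = sqrt(16.0000) = 4.0000

4.0000


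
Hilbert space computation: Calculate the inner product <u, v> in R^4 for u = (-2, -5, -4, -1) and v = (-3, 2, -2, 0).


Computing the standard inner product <u, v> = sum u_i * v_i
= -2*-3 + -5*2 + -4*-2 + -1*0
= 6 + -10 + 8 + 0
= 4

4


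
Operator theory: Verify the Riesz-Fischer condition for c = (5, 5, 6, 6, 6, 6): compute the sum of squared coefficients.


sum |c_n|^2 = 5^2 + 5^2 + 6^2 + 6^2 + 6^2 + 6^2
= 25 + 25 + 36 + 36 + 36 + 36
= 194

194


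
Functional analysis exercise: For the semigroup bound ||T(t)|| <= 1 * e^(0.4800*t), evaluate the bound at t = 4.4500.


||T(4.4500)|| <= 1 * exp(0.4800 * 4.4500)
= 1 * exp(2.1360)
= 1 * 8.4655
= 8.4655

8.4655


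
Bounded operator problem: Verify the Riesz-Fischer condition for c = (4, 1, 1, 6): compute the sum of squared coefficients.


sum |c_n|^2 = 4^2 + 1^2 + 1^2 + 6^2
= 16 + 1 + 1 + 36
= 54

54


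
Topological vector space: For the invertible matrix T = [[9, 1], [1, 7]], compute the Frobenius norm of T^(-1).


det(T) = 9*7 - 1*1 = 62
T^(-1) = (1/62) * [[7, -1], [-1, 9]] = [[0.1129, -0.0161], [-0.0161, 0.1452]]
||T^(-1)||_F^2 = 0.1129^2 + (-0.0161)^2 + (-0.0161)^2 + 0.1452^2 = 0.0343
||T^(-1)||_F = sqrt(0.0343) = 0.1853

0.1853


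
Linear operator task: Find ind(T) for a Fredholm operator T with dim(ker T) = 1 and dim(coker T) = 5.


The Fredholm index is defined as ind(T) = dim(ker T) - dim(coker T)
= 1 - 5
= -4

-4


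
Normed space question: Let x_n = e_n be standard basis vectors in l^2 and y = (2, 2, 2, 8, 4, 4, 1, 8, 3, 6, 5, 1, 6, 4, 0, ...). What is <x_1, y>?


x_1 = e_1 is the standard basis vector with 1 in position 1.
<x_1, y> = y_1 = 2
As n -> infinity, <x_n, y> -> 0, confirming weak convergence of (x_n) to 0.

2


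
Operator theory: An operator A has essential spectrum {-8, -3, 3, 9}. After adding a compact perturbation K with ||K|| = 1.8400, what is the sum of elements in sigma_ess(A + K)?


By Weyl's theorem, the essential spectrum is invariant under compact perturbations.
sigma_ess(A + K) = sigma_ess(A) = {-8, -3, 3, 9}
Sum = -8 + -3 + 3 + 9 = 1

1


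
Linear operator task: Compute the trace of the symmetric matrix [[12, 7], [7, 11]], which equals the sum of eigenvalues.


For a self-adjoint (symmetric) matrix, the eigenvalues are real.
The sum of eigenvalues equals the trace of the matrix.
trace = 12 + 11 = 23

23
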